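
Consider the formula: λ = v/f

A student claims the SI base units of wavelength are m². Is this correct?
Units of each symbol in λ = v/f:
  v (wave speed): m/s
  f (frequency): 1/s  → in the denominator, contributes s

Multiplying the contributions: [m/s] · [s]
Adding exponents of each base unit: m: 1
SI base units of wavelength: m

The claimed units m² (exponents m: 2) do not match the derived units m (exponents m: 1), so the claim is incorrect.

Answer: No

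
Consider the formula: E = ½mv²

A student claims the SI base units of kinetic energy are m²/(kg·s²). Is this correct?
Units of each symbol in E = ½mv²:
  m (mass): kg
  v (speed): m/s  → to the power 2, contributes m²/s²
  The factor ½ is dimensionless.

Multiplying the contributions: [kg] · [m²/s²]
Adding exponents of each base unit: kg: 1, m: 2, s: -2
SI base units of kinetic energy: kg·m²/s²

The claimed units m²/(kg·s²) (exponents kg: -1, m: 2, s: -2) do not match the derived units kg·m²/s² (exponents kg: 1, m: 2, s: -2), so the claim is incorrect.

Answer: No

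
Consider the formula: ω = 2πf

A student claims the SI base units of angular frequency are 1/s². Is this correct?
Units of each symbol in ω = 2πf:
  f (frequency): 1/s
  The factor 2π is dimensionless.

Multiplying the contributions: [1/s]
Adding exponents of each base unit: s: -1
SI base units of angular frequency: 1/s

The claimed units 1/s² (exponents s: -2) do not match the derived units 1/s (exponents s: -1), so the claim is incorrect.

Answer: No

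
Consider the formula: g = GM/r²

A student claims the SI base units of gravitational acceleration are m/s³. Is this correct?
Units of each symbol in g = GM/r²:
  G (gravitational constant): m³/(kg·s²)
  M (mass): kg
  r (distance): m  → to the power 2 in the denominator, contributes 1/m²

Multiplying the contributions: [m³/(kg·s²)] · [kg] · [1/m²]
Adding exponents of each base unit: m: 1, s: -2
SI base units of gravitational acceleration: m/s²

The claimed units m/s³ (exponents m: 1, s: -3) do not match the derived units m/s² (exponents m: 1, s: -2), so the claim is incorrect.

Answer: No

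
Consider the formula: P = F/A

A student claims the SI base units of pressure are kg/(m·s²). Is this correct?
Units of each symbol in P = F/A:
  F (force): kg·m/s²
  A (area): m²  → in the denominator, contributes 1/m²

Multiplying the contributions: [kg·m/s²] · [1/m²]
Adding exponents of each base unit: kg: 1, m: -1, s: -2
SI base units of pressure: kg/(m·s²)

The claimed units kg/(m·s²) match the derived units, so the claim is correct.

Answer: Yes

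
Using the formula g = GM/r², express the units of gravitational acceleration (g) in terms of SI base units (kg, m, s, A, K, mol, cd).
Units of each symbol in g = GM/r²:
  G (gravitational constant): m³/(kg·s²)
  M (mass): kg
  r (distance): m  → to the power 2 in the denominator, contributes 1/m²

Multiplying the contributions: [m³/(kg·s²)] · [kg] · [1/m²]
Adding exponents of each base unit: m: 1, s: -2
SI base units of gravitational acceleration: m/s²

Answer: m/s²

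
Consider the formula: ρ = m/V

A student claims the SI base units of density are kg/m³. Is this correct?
Units of each symbol in ρ = m/V:
  m (mass): kg
  V (volume): m³  → in the denominator, contributes 1/m³

Multiplying the contributions: [kg] · [1/m³]
Adding exponents of each base unit: kg: 1, m: -3
SI base units of density: kg/m³

The claimed units kg/m³ match the derived units, so the claim is correct.

Answer: Yes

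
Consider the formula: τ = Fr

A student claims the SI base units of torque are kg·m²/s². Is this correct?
Units of each symbol in τ = Fr:
  F (force): kg·m/s²
  r (lever arm): m

Multiplying the contributions: [kg·m/s²] · [m]
Adding exponents of each base unit: kg: 1, m: 2, s: -2
SI base units of torque: kg·m²/s²

The claimed units kg·m²/s² match the derived units, so the claim is correct.

Answer: Yes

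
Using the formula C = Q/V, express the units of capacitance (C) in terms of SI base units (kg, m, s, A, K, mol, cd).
Units of each symbol in C = Q/V:
  Q (charge, in coulombs): s·A
  V (voltage, in volts): kg·m²/(s³·A)  → in the denominator, contributes s³·A/(kg·m²)

Multiplying the contributions: [s·A] · [s³·A/(kg·m²)]
Adding exponents of each base unit: kg: -1, m: -2, s: 4, A: 2
SI base units of capacitance: s⁴·A²/(kg·m²)

Answer: s⁴·A²/(kg·m²)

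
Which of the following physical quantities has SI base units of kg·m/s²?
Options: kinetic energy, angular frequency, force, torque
Checking the SI base units of each option:
  kinetic energy (E = ½mv²): kg·m²/s²  ✗
  angular frequency (ω = 2πf): 1/s  ✗
  force (F = ma): kg·m/s²  ✓ matches
  torque (τ = Fr): kg·m²/s²  ✗

Only force has units kg·m/s².

Answer: force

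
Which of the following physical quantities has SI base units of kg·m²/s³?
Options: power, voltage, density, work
Checking the SI base units of each option:
  power (P = W/t): kg·m²/s³  ✓ matches
  voltage (V = IR): kg·m²/(s³·A)  ✗
  density (ρ = m/V): kg/m³  ✗
  work (W = Fd): kg·m²/s²  ✗

Only power has units kg·m²/s³.

Answer: power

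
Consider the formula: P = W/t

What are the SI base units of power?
Units of each symbol in P = W/t:
  W (work): kg·m²/s²
  t (time): s  → in the denominator, contributes 1/s

Multiplying the contributions: [kg·m²/s²] · [1/s]
Adding exponents of each base unit: kg: 1, m: 2, s: -3
SI base units of power: kg·m²/s³

Answer: kg·m²/s³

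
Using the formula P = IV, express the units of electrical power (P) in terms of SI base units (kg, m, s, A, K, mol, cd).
Units of each symbol in P = IV:
  I (current): A
  V (voltage, in volts): kg·m²/(s³·A)

Multiplying the contributions: [A] · [kg·m²/(s³·A)]
Adding exponents of each base unit: kg: 1, m: 2, s: -3
SI base units of electrical power: kg·m²/s³

Answer: kg·m²/s³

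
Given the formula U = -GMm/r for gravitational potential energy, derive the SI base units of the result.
Units of each symbol in U = -GMm/r:
  G (gravitational constant): m³/(kg·s²)
  M (mass): kg
  m (mass): kg
  r (distance): m  → in the denominator, contributes 1/m
  The minus sign does not affect the units.

Multiplying the contributions: [m³/(kg·s²)] · [kg] · [kg] · [1/m]
Adding exponents of each base unit: kg: 1, m: 2, s: -2
SI base units of gravitational potential energy: kg·m²/s²

Answer: kg·m²/s²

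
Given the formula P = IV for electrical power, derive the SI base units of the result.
Units of each symbol in P = IV:
  I (current): A
  V (voltage, in volts): kg·m²/(s³·A)

Multiplying the contributions: [A] · [kg·m²/(s³·A)]
Adding exponents of each base unit: kg: 1, m: 2, s: -3
SI base units of electrical power: kg·m²/s³

Answer: kg·m²/s³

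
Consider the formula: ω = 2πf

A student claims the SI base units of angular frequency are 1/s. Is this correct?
Units of each symbol in ω = 2πf:
  f (frequency): 1/s
  The factor 2π is dimensionless.

Multiplying the contributions: [1/s]
Adding exponents of each base unit: s: -1
SI base units of angular frequency: 1/s

The claimed units 1/s match the derived units, so the claim is correct.

Answer: Yes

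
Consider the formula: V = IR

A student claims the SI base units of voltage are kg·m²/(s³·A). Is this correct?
Units of each symbol in V = IR:
  I (current): A
  R (resistance, in ohms): kg·m²/(s³·A²)

Multiplying the contributions: [A] · [kg·m²/(s³·A²)]
Adding exponents of each base unit: kg: 1, m: 2, s: -3, A: -1
SI base units of voltage: kg·m²/(s³·A)

The claimed units kg·m²/(s³·A) match the derived units, so the claim is correct.

Answer: Yes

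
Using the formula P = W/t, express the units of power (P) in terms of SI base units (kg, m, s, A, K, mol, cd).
Units of each symbol in P = W/t:
  W (work): kg·m²/s²
  t (time): s  → in the denominator, contributes 1/s

Multiplying the contributions: [kg·m²/s²] · [1/s]
Adding exponents of each base unit: kg: 1, m: 2, s: -3
SI base units of power: kg·m²/s³

Answer: kg·m²/s³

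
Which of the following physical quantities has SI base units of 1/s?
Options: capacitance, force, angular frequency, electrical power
Checking the SI base units of each option:
  capacitance (C = Q/V): s⁴·A²/(kg·m²)  ✗
  force (F = ma): kg·m/s²  ✗
  angular frequency (ω = 2πf): 1/s  ✓ matches
  electrical power (P = IV): kg·m²/s³  ✗

Only angular frequency has units 1/s.

Answer: angular frequency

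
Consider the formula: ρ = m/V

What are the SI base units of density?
Units of each symbol in ρ = m/V:
  m (mass): kg
  V (volume): m³  → in the denominator, contributes 1/m³

Multiplying the contributions: [kg] · [1/m³]
Adding exponents of each base unit: kg: 1, m: -3
SI base units of density: kg/m³

Answer: kg/m³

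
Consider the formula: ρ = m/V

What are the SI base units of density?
Units of each symbol in ρ = m/V:
  m (mass): kg
  V (volume): m³  → in the denominator, contributes 1/m³

Multiplying the contributions: [kg] · [1/m³]
Adding exponents of each base unit: kg: 1, m: -3
SI base units of density: kg/m³

Answer: kg/m³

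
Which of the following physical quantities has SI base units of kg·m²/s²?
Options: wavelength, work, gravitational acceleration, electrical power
Checking the SI base units of each option:
  wavelength (λ = v/f): m  ✗
  work (W = Fd): kg·m²/s²  ✓ matches
  gravitational acceleration (g = GM/r²): m/s²  ✗
  electrical power (P = IV): kg·m²/s³  ✗

Only work has units kg·m²/s².

Answer: work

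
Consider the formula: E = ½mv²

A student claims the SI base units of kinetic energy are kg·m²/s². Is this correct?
Units of each symbol in E = ½mv²:
  m (mass): kg
  v (speed): m/s  → to the power 2, contributes m²/s²
  The factor ½ is dimensionless.

Multiplying the contributions: [kg] · [m²/s²]
Adding exponents of each base unit: kg: 1, m: 2, s: -2
SI base units of kinetic energy: kg·m²/s²

The claimed units kg·m²/s² match the derived units, so the claim is correct.

Answer: Yes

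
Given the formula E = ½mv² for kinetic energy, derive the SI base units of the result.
Units of each symbol in E = ½mv²:
  m (mass): kg
  v (speed): m/s  → to the power 2, contributes m²/s²
  The factor ½ is dimensionless.

Multiplying the contributions: [kg] · [m²/s²]
Adding exponents of each base unit: kg: 1, m: 2, s: -2
SI base units of kinetic energy: kg·m²/s²

Answer: kg·m²/s²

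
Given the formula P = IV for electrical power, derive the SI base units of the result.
Units of each symbol in P = IV:
  I (current): A
  V (voltage, in volts): kg·m²/(s³·A)

Multiplying the contributions: [A] · [kg·m²/(s³·A)]
Adding exponents of each base unit: kg: 1, m: 2, s: -3
SI base units of electrical power: kg·m²/s³

Answer: kg·m²/s³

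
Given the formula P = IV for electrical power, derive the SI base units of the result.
Units of each symbol in P = IV:
  I (current): A
  V (voltage, in volts): kg·m²/(s³·A)

Multiplying the contributions: [A] · [kg·m²/(s³·A)]
Adding exponents of each base unit: kg: 1, m: 2, s: -3
SI base units of electrical power: kg·m²/s³

Answer: kg·m²/s³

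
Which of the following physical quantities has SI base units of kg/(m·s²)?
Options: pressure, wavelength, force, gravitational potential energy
Checking the SI base units of each option:
  pressure (P = F/A): kg/(m·s²)  ✓ matches
  wavelength (λ = v/f): m  ✗
  force (F = ma): kg·m/s²  ✗
  gravitational potential energy (U = -GMm/r): kg·m²/s²  ✗

Only pressure has units kg/(m·s²).

Answer: pressure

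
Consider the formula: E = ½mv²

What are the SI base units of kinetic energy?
Units of each symbol in E = ½mv²:
  m (mass): kg
  v (speed): m/s  → to the power 2, contributes m²/s²
  The factor ½ is dimensionless.

Multiplying the contributions: [kg] · [m²/s²]
Adding exponents of each base unit: kg: 1, m: 2, s: -2
SI base units of kinetic energy: kg·m²/s²

Answer: kg·m²/s²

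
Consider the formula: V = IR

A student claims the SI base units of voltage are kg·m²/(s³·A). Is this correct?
Units of each symbol in V = IR:
  I (current): A
  R (resistance, in ohms): kg·m²/(s³·A²)

Multiplying the contributions: [A] · [kg·m²/(s³·A²)]
Adding exponents of each base unit: kg: 1, m: 2, s: -3, A: -1
SI base units of voltage: kg·m²/(s³·A)

The claimed units kg·m²/(s³·A) match the derived units, so the claim is correct.

Answer: Yes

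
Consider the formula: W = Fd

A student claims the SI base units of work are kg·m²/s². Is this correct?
Units of each symbol in W = Fd:
  F (force): kg·m/s²
  d (displacement): m

Multiplying the contributions: [kg·m/s²] · [m]
Adding exponents of each base unit: kg: 1, m: 2, s: -2
SI base units of work: kg·m²/s²

The claimed units kg·m²/s² match the derived units, so the claim is correct.

Answer: Yes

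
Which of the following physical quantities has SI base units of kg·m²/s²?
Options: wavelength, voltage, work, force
Checking the SI base units of each option:
  wavelength (λ = v/f): m  ✗
  voltage (V = IR): kg·m²/(s³·A)  ✗
  work (W = Fd): kg·m²/s²  ✓ matches
  force (F = ma): kg·m/s²  ✗

Only work has units kg·m²/s².

Answer: work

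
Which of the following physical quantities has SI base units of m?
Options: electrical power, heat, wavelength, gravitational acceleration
Checking the SI base units of each option:
  electrical power (P = IV): kg·m²/s³  ✗
  heat (Q = mcΔT): kg·m²/s²  ✗
  wavelength (λ = v/f): m  ✓ matches
  gravitational acceleration (g = GM/r²): m/s²  ✗

Only wavelength has units m.

Answer: wavelength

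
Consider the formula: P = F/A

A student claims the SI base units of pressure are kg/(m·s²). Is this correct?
Units of each symbol in P = F/A:
  F (force): kg·m/s²
  A (area): m²  → in the denominator, contributes 1/m²

Multiplying the contributions: [kg·m/s²] · [1/m²]
Adding exponents of each base unit: kg: 1, m: -1, s: -2
SI base units of pressure: kg/(m·s²)

The claimed units kg/(m·s²) match the derived units, so the claim is correct.

Answer: Yes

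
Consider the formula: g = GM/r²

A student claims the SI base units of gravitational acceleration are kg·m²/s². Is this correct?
Units of each symbol in g = GM/r²:
  G (gravitational constant): m³/(kg·s²)
  M (mass): kg
  r (distance): m  → to the power 2 in the denominator, contributes 1/m²

Multiplying the contributions: [m³/(kg·s²)] · [kg] · [1/m²]
Adding exponents of each base unit: m: 1, s: -2
SI base units of gravitational acceleration: m/s²

The claimed units kg·m²/s² (exponents kg: 1, m: 2, s: -2) do not match the derived units m/s² (exponents m: 1, s: -2), so the claim is incorrect.

Answer: No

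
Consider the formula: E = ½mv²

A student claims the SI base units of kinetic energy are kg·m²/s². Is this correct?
Units of each symbol in E = ½mv²:
  m (mass): kg
  v (speed): m/s  → to the power 2, contributes m²/s²
  The factor ½ is dimensionless.

Multiplying the contributions: [kg] · [m²/s²]
Adding exponents of each base unit: kg: 1, m: 2, s: -2
SI base units of kinetic energy: kg·m²/s²

The claimed units kg·m²/s² match the derived units, so the claim is correct.

Answer: Yes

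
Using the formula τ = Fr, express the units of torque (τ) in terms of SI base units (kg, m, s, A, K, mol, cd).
Units of each symbol in τ = Fr:
  F (force): kg·m/s²
  r (lever arm): m

Multiplying the contributions: [kg·m/s²] · [m]
Adding exponents of each base unit: kg: 1, m: 2, s: -2
SI base units of torque: kg·m²/s²

Answer: kg·m²/s²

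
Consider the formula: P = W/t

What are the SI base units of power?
Units of each symbol in P = W/t:
  W (work): kg·m²/s²
  t (time): s  → in the denominator, contributes 1/s

Multiplying the contributions: [kg·m²/s²] · [1/s]
Adding exponents of each base unit: kg: 1, m: 2, s: -3
SI base units of power: kg·m²/s³

Answer: kg·m²/s³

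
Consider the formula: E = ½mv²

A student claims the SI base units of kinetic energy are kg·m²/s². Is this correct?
Units of each symbol in E = ½mv²:
  m (mass): kg
  v (speed): m/s  → to the power 2, contributes m²/s²
  The factor ½ is dimensionless.

Multiplying the contributions: [kg] · [m²/s²]
Adding exponents of each base unit: kg: 1, m: 2, s: -2
SI base units of kinetic energy: kg·m²/s²

The claimed units kg·m²/s² match the derived units, so the claim is correct.

Answer: Yes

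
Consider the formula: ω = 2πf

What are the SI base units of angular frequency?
Units of each symbol in ω = 2πf:
  f (frequency): 1/s
  The factor 2π is dimensionless.

Multiplying the contributions: [1/s]
Adding exponents of each base unit: s: -1
SI base units of angular frequency: 1/s

Answer: 1/s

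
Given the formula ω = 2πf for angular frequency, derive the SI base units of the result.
Units of each symbol in ω = 2πf:
  f (frequency): 1/s
  The factor 2π is dimensionless.

Multiplying the contributions: [1/s]
Adding exponents of each base unit: s: -1
SI base units of angular frequency: 1/s

Answer: 1/s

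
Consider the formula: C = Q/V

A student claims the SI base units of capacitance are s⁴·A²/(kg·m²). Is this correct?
Units of each symbol in C = Q/V:
  Q (charge, in coulombs): s·A
  V (voltage, in volts): kg·m²/(s³·A)  → in the denominator, contributes s³·A/(kg·m²)

Multiplying the contributions: [s·A] · [s³·A/(kg·m²)]
Adding exponents of each base unit: kg: -1, m: -2, s: 4, A: 2
SI base units of capacitance: s⁴·A²/(kg·m²)

The claimed units s⁴·A²/(kg·m²) match the derived units, so the claim is correct.

Answer: Yes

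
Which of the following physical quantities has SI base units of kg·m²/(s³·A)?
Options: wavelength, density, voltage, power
Checking the SI base units of each option:
  wavelength (λ = v/f): m  ✗
  density (ρ = m/V): kg/m³  ✗
  voltage (V = IR): kg·m²/(s³·A)  ✓ matches
  power (P = W/t): kg·m²/s³  ✗

Only voltage has units kg·m²/(s³·A).

Answer: voltage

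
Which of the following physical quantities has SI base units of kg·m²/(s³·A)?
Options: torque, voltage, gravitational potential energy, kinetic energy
Checking the SI base units of each option:
  torque (τ = Fr): kg·m²/s²  ✗
  voltage (V = IR): kg·m²/(s³·A)  ✓ matches
  gravitational potential energy (U = -GMm/r): kg·m²/s²  ✗
  kinetic energy (E = ½mv²): kg·m²/s²  ✗

Only voltage has units kg·m²/(s³·A).

Answer: voltage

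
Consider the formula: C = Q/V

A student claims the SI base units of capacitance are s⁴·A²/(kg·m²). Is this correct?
Units of each symbol in C = Q/V:
  Q (charge, in coulombs): s·A
  V (voltage, in volts): kg·m²/(s³·A)  → in the denominator, contributes s³·A/(kg·m²)

Multiplying the contributions: [s·A] · [s³·A/(kg·m²)]
Adding exponents of each base unit: kg: -1, m: -2, s: 4, A: 2
SI base units of capacitance: s⁴·A²/(kg·m²)

The claimed units s⁴·A²/(kg·m²) match the derived units, so the claim is correct.

Answer: Yes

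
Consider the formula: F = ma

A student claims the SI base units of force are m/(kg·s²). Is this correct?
Units of each symbol in F = ma:
  m (mass): kg
  a (acceleration): m/s²

Multiplying the contributions: [kg] · [m/s²]
Adding exponents of each base unit: kg: 1, m: 1, s: -2
SI base units of force: kg·m/s²

The claimed units m/(kg·s²) (exponents kg: -1, m: 1, s: -2) do not match the derived units kg·m/s² (exponents kg: 1, m: 1, s: -2), so the claim is incorrect.

Answer: No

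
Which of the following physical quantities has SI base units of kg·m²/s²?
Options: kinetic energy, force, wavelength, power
Checking the SI base units of each option:
  kinetic energy (E = ½mv²): kg·m²/s²  ✓ matches
  force (F = ma): kg·m/s²  ✗
  wavelength (λ = v/f): m  ✗
  power (P = W/t): kg·m²/s³  ✗

Only kinetic energy has units kg·m²/s².

Answer: kinetic energy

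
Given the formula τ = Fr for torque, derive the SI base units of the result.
Units of each symbol in τ = Fr:
  F (force): kg·m/s²
  r (lever arm): m

Multiplying the contributions: [kg·m/s²] · [m]
Adding exponents of each base unit: kg: 1, m: 2, s: -2
SI base units of torque: kg·m²/s²

Answer: kg·m²/s²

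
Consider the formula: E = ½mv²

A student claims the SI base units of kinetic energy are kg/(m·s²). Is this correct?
Units of each symbol in E = ½mv²:
  m (mass): kg
  v (speed): m/s  → to the power 2, contributes m²/s²
  The factor ½ is dimensionless.

Multiplying the contributions: [kg] · [m²/s²]
Adding exponents of each base unit: kg: 1, m: 2, s: -2
SI base units of kinetic energy: kg·m²/s²

The claimed units kg/(m·s²) (exponents kg: 1, m: -1, s: -2) do not match the derived units kg·m²/s² (exponents kg: 1, m: 2, s: -2), so the claim is incorrect.

Answer: No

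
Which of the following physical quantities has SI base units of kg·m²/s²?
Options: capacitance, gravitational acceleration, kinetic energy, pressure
Checking the SI base units of each option:
  capacitance (C = Q/V): s⁴·A²/(kg·m²)  ✗
  gravitational acceleration (g = GM/r²): m/s²  ✗
  kinetic energy (E = ½mv²): kg·m²/s²  ✓ matches
  pressure (P = F/A): kg/(m·s²)  ✗

Only kinetic energy has units kg·m²/s².

Answer: kinetic energy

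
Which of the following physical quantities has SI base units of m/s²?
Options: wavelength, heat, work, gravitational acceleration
Checking the SI base units of each option:
  wavelength (λ = v/f): m  ✗
  heat (Q = mcΔT): kg·m²/s²  ✗
  work (W = Fd): kg·m²/s²  ✗
  gravitational acceleration (g = GM/r²): m/s²  ✓ matches

Only gravitational acceleration has units m/s².

Answer: gravitational acceleration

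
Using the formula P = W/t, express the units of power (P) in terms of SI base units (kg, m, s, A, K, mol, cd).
Units of each symbol in P = W/t:
  W (work): kg·m²/s²
  t (time): s  → in the denominator, contributes 1/s

Multiplying the contributions: [kg·m²/s²] · [1/s]
Adding exponents of each base unit: kg: 1, m: 2, s: -3
SI base units of power: kg·m²/s³

Answer: kg·m²/s³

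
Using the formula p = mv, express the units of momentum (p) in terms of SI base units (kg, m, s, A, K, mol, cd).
Units of each symbol in p = mv:
  m (mass): kg
  v (velocity): m/s

Multiplying the contributions: [kg] · [m/s]
Adding exponents of each base unit: kg: 1, m: 1, s: -1
SI base units of momentum: kg·m/s

Answer: kg·m/s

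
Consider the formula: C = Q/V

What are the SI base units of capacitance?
Units of each symbol in C = Q/V:
  Q (charge, in coulombs): s·A
  V (voltage, in volts): kg·m²/(s³·A)  → in the denominator, contributes s³·A/(kg·m²)

Multiplying the contributions: [s·A] · [s³·A/(kg·m²)]
Adding exponents of each base unit: kg: -1, m: -2, s: 4, A: 2
SI base units of capacitance: s⁴·A²/(kg·m²)

Answer: s⁴·A²/(kg·m²)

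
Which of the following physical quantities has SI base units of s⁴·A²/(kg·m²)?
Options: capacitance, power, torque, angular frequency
Checking the SI base units of each option:
  capacitance (C = Q/V): s⁴·A²/(kg·m²)  ✓ matches
  power (P = W/t): kg·m²/s³  ✗
  torque (τ = Fr): kg·m²/s²  ✗
  angular frequency (ω = 2πf): 1/s  ✗

Only capacitance has units s⁴·A²/(kg·m²).

Answer: capacitance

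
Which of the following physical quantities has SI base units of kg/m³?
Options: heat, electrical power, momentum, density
Checking the SI base units of each option:
  heat (Q = mcΔT): kg·m²/s²  ✗
  electrical power (P = IV): kg·m²/s³  ✗
  momentum (p = mv): kg·m/s  ✗
  density (ρ = m/V): kg/m³  ✓ matches

Only density has units kg/m³.

Answer: density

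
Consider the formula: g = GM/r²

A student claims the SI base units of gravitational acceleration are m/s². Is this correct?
Units of each symbol in g = GM/r²:
  G (gravitational constant): m³/(kg·s²)
  M (mass): kg
  r (distance): m  → to the power 2 in the denominator, contributes 1/m²

Multiplying the contributions: [m³/(kg·s²)] · [kg] · [1/m²]
Adding exponents of each base unit: m: 1, s: -2
SI base units of gravitational acceleration: m/s²

The claimed units m/s² match the derived units, so the claim is correct.

Answer: Yes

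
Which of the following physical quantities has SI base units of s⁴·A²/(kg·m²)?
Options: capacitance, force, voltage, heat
Checking the SI base units of each option:
  capacitance (C = Q/V): s⁴·A²/(kg·m²)  ✓ matches
  force (F = ma): kg·m/s²  ✗
  voltage (V = IR): kg·m²/(s³·A)  ✗
  heat (Q = mcΔT): kg·m²/s²  ✗

Only capacitance has units s⁴·A²/(kg·m²).

Answer: capacitance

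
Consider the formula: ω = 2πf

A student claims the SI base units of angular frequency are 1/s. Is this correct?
Units of each symbol in ω = 2πf:
  f (frequency): 1/s
  The factor 2π is dimensionless.

Multiplying the contributions: [1/s]
Adding exponents of each base unit: s: -1
SI base units of angular frequency: 1/s

The claimed units 1/s match the derived units, so the claim is correct.

Answer: Yes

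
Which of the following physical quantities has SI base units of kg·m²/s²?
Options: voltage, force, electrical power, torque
Checking the SI base units of each option:
  voltage (V = IR): kg·m²/(s³·A)  ✗
  force (F = ma): kg·m/s²  ✗
  electrical power (P = IV): kg·m²/s³  ✗
  torque (τ = Fr): kg·m²/s²  ✓ matches

Only torque has units kg·m²/s².

Answer: torque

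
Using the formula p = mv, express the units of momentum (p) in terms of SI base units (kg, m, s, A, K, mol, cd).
Units of each symbol in p = mv:
  m (mass): kg
  v (velocity): m/s

Multiplying the contributions: [kg] · [m/s]
Adding exponents of each base unit: kg: 1, m: 1, s: -1
SI base units of momentum: kg·m/s

Answer: kg·m/s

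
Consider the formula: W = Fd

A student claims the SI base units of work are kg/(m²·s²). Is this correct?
Units of each symbol in W = Fd:
  F (force): kg·m/s²
  d (displacement): m

Multiplying the contributions: [kg·m/s²] · [m]
Adding exponents of each base unit: kg: 1, m: 2, s: -2
SI base units of work: kg·m²/s²

The claimed units kg/(m²·s²) (exponents kg: 1, m: -2, s: -2) do not match the derived units kg·m²/s² (exponents kg: 1, m: 2, s: -2), so the claim is incorrect.

Answer: No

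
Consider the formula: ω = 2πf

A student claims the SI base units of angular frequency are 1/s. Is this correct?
Units of each symbol in ω = 2πf:
  f (frequency): 1/s
  The factor 2π is dimensionless.

Multiplying the contributions: [1/s]
Adding exponents of each base unit: s: -1
SI base units of angular frequency: 1/s

The claimed units 1/s match the derived units, so the claim is correct.

Answer: Yes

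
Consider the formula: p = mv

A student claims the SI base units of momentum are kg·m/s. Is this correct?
Units of each symbol in p = mv:
  m (mass): kg
  v (velocity): m/s

Multiplying the contributions: [kg] · [m/s]
Adding exponents of each base unit: kg: 1, m: 1, s: -1
SI base units of momentum: kg·m/s

The claimed units kg·m/s match the derived units, so the claim is correct.

Answer: Yes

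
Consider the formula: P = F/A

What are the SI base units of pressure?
Units of each symbol in P = F/A:
  F (force): kg·m/s²
  A (area): m²  → in the denominator, contributes 1/m²

Multiplying the contributions: [kg·m/s²] · [1/m²]
Adding exponents of each base unit: kg: 1, m: -1, s: -2
SI base units of pressure: kg/(m·s²)

Answer: kg/(m·s²)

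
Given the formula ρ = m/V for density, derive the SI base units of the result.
Units of each symbol in ρ = m/V:
  m (mass): kg
  V (volume): m³  → in the denominator, contributes 1/m³

Multiplying the contributions: [kg] · [1/m³]
Adding exponents of each base unit: kg: 1, m: -3
SI base units of density: kg/m³

Answer: kg/m³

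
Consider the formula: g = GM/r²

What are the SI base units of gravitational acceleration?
Units of each symbol in g = GM/r²:
  G (gravitational constant): m³/(kg·s²)
  M (mass): kg
  r (distance): m  → to the power 2 in the denominator, contributes 1/m²

Multiplying the contributions: [m³/(kg·s²)] · [kg] · [1/m²]
Adding exponents of each base unit: m: 1, s: -2
SI base units of gravitational acceleration: m/s²

Answer: m/s²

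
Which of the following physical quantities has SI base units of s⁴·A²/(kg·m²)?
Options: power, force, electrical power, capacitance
Checking the SI base units of each option:
  power (P = W/t): kg·m²/s³  ✗
  force (F = ma): kg·m/s²  ✗
  electrical power (P = IV): kg·m²/s³  ✗
  capacitance (C = Q/V): s⁴·A²/(kg·m²)  ✓ matches

Only capacitance has units s⁴·A²/(kg·m²).

Answer: capacitance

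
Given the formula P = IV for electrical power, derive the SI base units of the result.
Units of each symbol in P = IV:
  I (current): A
  V (voltage, in volts): kg·m²/(s³·A)

Multiplying the contributions: [A] · [kg·m²/(s³·A)]
Adding exponents of each base unit: kg: 1, m: 2, s: -3
SI base units of electrical power: kg·m²/s³

Answer: kg·m²/s³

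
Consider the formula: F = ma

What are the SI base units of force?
Units of each symbol in F = ma:
  m (mass): kg
  a (acceleration): m/s²

Multiplying the contributions: [kg] · [m/s²]
Adding exponents of each base unit: kg: 1, m: 1, s: -2
SI base units of force: kg·m/s²

Answer: kg·m/s²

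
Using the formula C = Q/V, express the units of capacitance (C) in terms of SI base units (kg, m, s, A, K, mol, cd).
Units of each symbol in C = Q/V:
  Q (charge, in coulombs): s·A
  V (voltage, in volts): kg·m²/(s³·A)  → in the denominator, contributes s³·A/(kg·m²)

Multiplying the contributions: [s·A] · [s³·A/(kg·m²)]
Adding exponents of each base unit: kg: -1, m: -2, s: 4, A: 2
SI base units of capacitance: s⁴·A²/(kg·m²)

Answer: s⁴·A²/(kg·m²)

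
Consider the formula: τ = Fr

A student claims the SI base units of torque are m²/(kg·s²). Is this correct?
Units of each symbol in τ = Fr:
  F (force): kg·m/s²
  r (lever arm): m

Multiplying the contributions: [kg·m/s²] · [m]
Adding exponents of each base unit: kg: 1, m: 2, s: -2
SI base units of torque: kg·m²/s²

The claimed units m²/(kg·s²) (exponents kg: -1, m: 2, s: -2) do not match the derived units kg·m²/s² (exponents kg: 1, m: 2, s: -2), so the claim is incorrect.

Answer: No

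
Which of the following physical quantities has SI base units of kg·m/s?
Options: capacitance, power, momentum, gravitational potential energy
Checking the SI base units of each option:
  capacitance (C = Q/V): s⁴·A²/(kg·m²)  ✗
  power (P = W/t): kg·m²/s³  ✗
  momentum (p = mv): kg·m/s  ✓ matches
  gravitational potential energy (U = -GMm/r): kg·m²/s²  ✗

Only momentum has units kg·m/s.

Answer: momentum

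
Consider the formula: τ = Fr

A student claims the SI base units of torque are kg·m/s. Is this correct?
Units of each symbol in τ = Fr:
  F (force): kg·m/s²
  r (lever arm): m

Multiplying the contributions: [kg·m/s²] · [m]
Adding exponents of each base unit: kg: 1, m: 2, s: -2
SI base units of torque: kg·m²/s²

The claimed units kg·m/s (exponents kg: 1, m: 1, s: -1) do not match the derived units kg·m²/s² (exponents kg: 1, m: 2, s: -2), so the claim is incorrect.

Answer: No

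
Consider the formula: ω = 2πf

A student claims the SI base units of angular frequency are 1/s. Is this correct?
Units of each symbol in ω = 2πf:
  f (frequency): 1/s
  The factor 2π is dimensionless.

Multiplying the contributions: [1/s]
Adding exponents of each base unit: s: -1
SI base units of angular frequency: 1/s

The claimed units 1/s match the derived units, so the claim is correct.

Answer: Yes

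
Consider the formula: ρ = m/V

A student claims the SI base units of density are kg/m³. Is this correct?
Units of each symbol in ρ = m/V:
  m (mass): kg
  V (volume): m³  → in the denominator, contributes 1/m³

Multiplying the contributions: [kg] · [1/m³]
Adding exponents of each base unit: kg: 1, m: -3
SI base units of density: kg/m³

The claimed units kg/m³ match the derived units, so the claim is correct.

Answer: Yes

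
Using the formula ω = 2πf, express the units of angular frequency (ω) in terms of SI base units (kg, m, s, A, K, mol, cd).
Units of each symbol in ω = 2πf:
  f (frequency): 1/s
  The factor 2π is dimensionless.

Multiplying the contributions: [1/s]
Adding exponents of each base unit: s: -1
SI base units of angular frequency: 1/s

Answer: 1/s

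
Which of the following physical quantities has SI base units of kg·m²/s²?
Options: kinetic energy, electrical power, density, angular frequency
Checking the SI base units of each option:
  kinetic energy (E = ½mv²): kg·m²/s²  ✓ matches
  electrical power (P = IV): kg·m²/s³  ✗
  density (ρ = m/V): kg/m³  ✗
  angular frequency (ω = 2πf): 1/s  ✗

Only kinetic energy has units kg·m²/s².

Answer: kinetic energy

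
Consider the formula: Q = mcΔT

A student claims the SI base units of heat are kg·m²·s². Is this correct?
Units of each symbol in Q = mcΔT:
  m (mass): kg
  c (specific heat capacity, in J/(kg·K)): m²/(s²·K)
  ΔT (temperature change): K

Multiplying the contributions: [kg] · [m²/(s²·K)] · [K]
Adding exponents of each base unit: kg: 1, m: 2, s: -2
SI base units of heat: kg·m²/s²

The claimed units kg·m²·s² (exponents kg: 1, m: 2, s: 2) do not match the derived units kg·m²/s² (exponents kg: 1, m: 2, s: -2), so the claim is incorrect.

Answer: No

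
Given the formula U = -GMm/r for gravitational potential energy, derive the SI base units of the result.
Units of each symbol in U = -GMm/r:
  G (gravitational constant): m³/(kg·s²)
  M (mass): kg
  m (mass): kg
  r (distance): m  → in the denominator, contributes 1/m
  The minus sign does not affect the units.

Multiplying the contributions: [m³/(kg·s²)] · [kg] · [kg] · [1/m]
Adding exponents of each base unit: kg: 1, m: 2, s: -2
SI base units of gravitational potential energy: kg·m²/s²

Answer: kg·m²/s²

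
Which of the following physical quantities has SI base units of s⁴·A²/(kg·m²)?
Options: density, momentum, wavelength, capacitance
Checking the SI base units of each option:
  density (ρ = m/V): kg/m³  ✗
  momentum (p = mv): kg·m/s  ✗
  wavelength (λ = v/f): m  ✗
  capacitance (C = Q/V): s⁴·A²/(kg·m²)  ✓ matches

Only capacitance has units s⁴·A²/(kg·m²).

Answer: capacitance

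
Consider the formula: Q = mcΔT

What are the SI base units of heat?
Units of each symbol in Q = mcΔT:
  m (mass): kg
  c (specific heat capacity, in J/(kg·K)): m²/(s²·K)
  ΔT (temperature change): K

Multiplying the contributions: [kg] · [m²/(s²·K)] · [K]
Adding exponents of each base unit: kg: 1, m: 2, s: -2
SI base units of heat: kg·m²/s²

Answer: kg·m²/s²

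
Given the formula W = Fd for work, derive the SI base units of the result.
Units of each symbol in W = Fd:
  F (force): kg·m/s²
  d (displacement): m

Multiplying the contributions: [kg·m/s²] · [m]
Adding exponents of each base unit: kg: 1, m: 2, s: -2
SI base units of work: kg·m²/s²

Answer: kg·m²/s²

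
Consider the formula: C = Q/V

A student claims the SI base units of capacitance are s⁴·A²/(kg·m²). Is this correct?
Units of each symbol in C = Q/V:
  Q (charge, in coulombs): s·A
  V (voltage, in volts): kg·m²/(s³·A)  → in the denominator, contributes s³·A/(kg·m²)

Multiplying the contributions: [s·A] · [s³·A/(kg·m²)]
Adding exponents of each base unit: kg: -1, m: -2, s: 4, A: 2
SI base units of capacitance: s⁴·A²/(kg·m²)

The claimed units s⁴·A²/(kg·m²) match the derived units, so the claim is correct.

Answer: Yes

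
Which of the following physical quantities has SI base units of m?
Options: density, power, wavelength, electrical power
Checking the SI base units of each option:
  density (ρ = m/V): kg/m³  ✗
  power (P = W/t): kg·m²/s³  ✗
  wavelength (λ = v/f): m  ✓ matches
  electrical power (P = IV): kg·m²/s³  ✗

Only wavelength has units m.

Answer: wavelength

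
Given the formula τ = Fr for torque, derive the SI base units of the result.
Units of each symbol in τ = Fr:
  F (force): kg·m/s²
  r (lever arm): m

Multiplying the contributions: [kg·m/s²] · [m]
Adding exponents of each base unit: kg: 1, m: 2, s: -2
SI base units of torque: kg·m²/s²

Answer: kg·m²/s²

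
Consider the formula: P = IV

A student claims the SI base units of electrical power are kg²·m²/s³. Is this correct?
Units of each symbol in P = IV:
  I (current): A
  V (voltage, in volts): kg·m²/(s³·A)

Multiplying the contributions: [A] · [kg·m²/(s³·A)]
Adding exponents of each base unit: kg: 1, m: 2, s: -3
SI base units of electrical power: kg·m²/s³

The claimed units kg²·m²/s³ (exponents kg: 2, m: 2, s: -3) do not match the derived units kg·m²/s³ (exponents kg: 1, m: 2, s: -3), so the claim is incorrect.

Answer: No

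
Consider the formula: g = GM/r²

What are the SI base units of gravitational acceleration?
Units of each symbol in g = GM/r²:
  G (gravitational constant): m³/(kg·s²)
  M (mass): kg
  r (distance): m  → to the power 2 in the denominator, contributes 1/m²

Multiplying the contributions: [m³/(kg·s²)] · [kg] · [1/m²]
Adding exponents of each base unit: m: 1, s: -2
SI base units of gravitational acceleration: m/s²

Answer: m/s²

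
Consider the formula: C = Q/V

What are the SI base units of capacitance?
Units of each symbol in C = Q/V:
  Q (charge, in coulombs): s·A
  V (voltage, in volts): kg·m²/(s³·A)  → in the denominator, contributes s³·A/(kg·m²)

Multiplying the contributions: [s·A] · [s³·A/(kg·m²)]
Adding exponents of each base unit: kg: -1, m: -2, s: 4, A: 2
SI base units of capacitance: s⁴·A²/(kg·m²)

Answer: s⁴·A²/(kg·m²)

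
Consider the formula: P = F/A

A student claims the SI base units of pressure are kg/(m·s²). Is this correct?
Units of each symbol in P = F/A:
  F (force): kg·m/s²
  A (area): m²  → in the denominator, contributes 1/m²

Multiplying the contributions: [kg·m/s²] · [1/m²]
Adding exponents of each base unit: kg: 1, m: -1, s: -2
SI base units of pressure: kg/(m·s²)

The claimed units kg/(m·s²) match the derived units, so the claim is correct.

Answer: Yes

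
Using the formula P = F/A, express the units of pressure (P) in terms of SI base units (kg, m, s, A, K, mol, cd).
Units of each symbol in P = F/A:
  F (force): kg·m/s²
  A (area): m²  → in the denominator, contributes 1/m²

Multiplying the contributions: [kg·m/s²] · [1/m²]
Adding exponents of each base unit: kg: 1, m: -1, s: -2
SI base units of pressure: kg/(m·s²)

Answer: kg/(m·s²)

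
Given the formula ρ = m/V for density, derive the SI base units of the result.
Units of each symbol in ρ = m/V:
  m (mass): kg
  V (volume): m³  → in the denominator, contributes 1/m³

Multiplying the contributions: [kg] · [1/m³]
Adding exponents of each base unit: kg: 1, m: -3
SI base units of density: kg/m³

Answer: kg/m³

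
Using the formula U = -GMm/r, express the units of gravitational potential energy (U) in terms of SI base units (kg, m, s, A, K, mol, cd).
Units of each symbol in U = -GMm/r:
  G (gravitational constant): m³/(kg·s²)
  M (mass): kg
  m (mass): kg
  r (distance): m  → in the denominator, contributes 1/m
  The minus sign does not affect the units.

Multiplying the contributions: [m³/(kg·s²)] · [kg] · [kg] · [1/m]
Adding exponents of each base unit: kg: 1, m: 2, s: -2
SI base units of gravitational potential energy: kg·m²/s²

Answer: kg·m²/s²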